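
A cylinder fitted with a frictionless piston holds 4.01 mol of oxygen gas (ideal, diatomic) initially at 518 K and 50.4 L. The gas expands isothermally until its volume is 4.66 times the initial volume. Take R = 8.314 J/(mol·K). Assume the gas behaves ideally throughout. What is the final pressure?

73.5 kPa

P₁ = nRT₁/V₁ = 4.01×8.314×518/50.4 = 343 kPa.
Isothermal: T stays 518 K; PV = const ⇒ V₂ = 235 L, P₂ = 73.5 kPa.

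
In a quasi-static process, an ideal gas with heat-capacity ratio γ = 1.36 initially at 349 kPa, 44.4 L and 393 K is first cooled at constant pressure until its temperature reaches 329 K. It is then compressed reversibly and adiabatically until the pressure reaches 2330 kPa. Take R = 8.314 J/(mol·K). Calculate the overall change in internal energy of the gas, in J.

n = P₁V₁/(RT₁) = 349×44.4/(8.314×393) = 4.74 mol.
Step 1 — Isobaric: P stays 349 kPa; V/T = const ⇒ T₂ = 329 K, V₂ = 37.2 L.
W = PΔV = 349×(37.2−44.4) kPa·L = -2520 J.
ΔU = nCvΔT = 4.74×23.1×(329−393) = -7010 J.
Q = ΔU + W = nCpΔT = -9530 J.
State after step 1: P = 349 kPa, V = 37.2 L, T = 329 K.
Step 2 — Adiabatic: T₂/T₁ = (P₂/P₁)^((γ−1)/γ) ⇒ T₂ = 329×(6.68)^0.265 = 544 K; V₂ = 9.20 L.
ΔU = nCvΔT = 4.74×23.1×(544−329) = 23500 J.
Q = 0 for an adiabatic process, so W = −ΔU = -23500 J.
Net over both steps: W = -26100 J, Q = -9530 J, ΔU = 16500 J.

16500 J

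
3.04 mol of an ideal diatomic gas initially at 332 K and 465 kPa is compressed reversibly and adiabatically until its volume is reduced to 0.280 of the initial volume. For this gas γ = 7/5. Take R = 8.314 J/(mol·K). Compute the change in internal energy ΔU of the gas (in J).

V₁ = nRT₁/P₁ = 3.04×8.314×332/465 = 18.0 L.
Adiabatic: TV^(γ−1) = const ⇒ T₂ = 332×(3.57)^0.400 = 552 K; PV^γ = const ⇒ P₂ = 2760 kPa.
For an ideal gas ΔU = nCvΔT with Cv = (5/2)R = 20.8 J/(mol·K).
ΔU = 3.04×20.8×(552−332) = 13900 J.

13900 J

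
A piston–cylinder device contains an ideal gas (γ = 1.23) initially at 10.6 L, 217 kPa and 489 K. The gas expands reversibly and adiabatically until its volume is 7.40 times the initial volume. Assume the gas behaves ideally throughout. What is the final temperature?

Adiabatic: TV^(γ−1) = const ⇒ T₂ = 489×(0.135)^0.230 = 309 K; PV^γ = const ⇒ P₂ = 18.5 kPa.

309 K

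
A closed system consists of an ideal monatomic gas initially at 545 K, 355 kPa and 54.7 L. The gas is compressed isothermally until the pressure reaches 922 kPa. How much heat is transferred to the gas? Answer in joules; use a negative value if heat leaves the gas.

-18500 J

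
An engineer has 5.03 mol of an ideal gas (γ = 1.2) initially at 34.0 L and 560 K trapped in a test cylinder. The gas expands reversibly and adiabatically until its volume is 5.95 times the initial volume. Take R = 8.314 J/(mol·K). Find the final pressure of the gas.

81.0 kPa

P₁ = nRT₁/V₁ = 5.03×8.314×560/34.0 = 689 kPa.
Adiabatic: TV^(γ−1) = const ⇒ T₂ = 560×(0.168)^0.200 = 392 K; PV^γ = const ⇒ P₂ = 81.0 kPa.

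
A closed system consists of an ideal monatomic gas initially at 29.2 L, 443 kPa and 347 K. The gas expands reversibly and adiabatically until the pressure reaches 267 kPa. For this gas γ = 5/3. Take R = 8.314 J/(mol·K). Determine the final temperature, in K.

283 K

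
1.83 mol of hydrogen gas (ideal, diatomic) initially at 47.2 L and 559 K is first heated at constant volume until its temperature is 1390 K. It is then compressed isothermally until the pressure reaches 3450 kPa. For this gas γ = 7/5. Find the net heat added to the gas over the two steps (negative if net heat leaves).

-11600 J

P₁ = nRT₁/V₁ = 1.83×8.314×559/47.2 = 180 kPa.
Step 1 — Isochoric: V stays 47.2 L; P/T = const ⇒ T₂ = 1390 K, P₂ = 448 kPa.
W = 0 (no volume change).
ΔU = nCvΔT = 1.83×20.8×(1390−559) = 31600 J.
Q = ΔU = 31600 J.
State after step 1: P = 448 kPa, V = 47.2 L, T = 1390 K.
Step 2 — Isothermal: T stays 1390 K; PV = const ⇒ V₂ = 6.13 L, P₂ = 3450 kPa.
ΔU = 0 (ideal gas, T constant).
W = nRT ln(V₂/V₁) = 1.83×8.314×1390×ln(0.130) = -43200 J.
Q = ΔU + W = -43200 J.
Net over both steps: W = -43200 J, Q = -11600 J, ΔU = 31600 J.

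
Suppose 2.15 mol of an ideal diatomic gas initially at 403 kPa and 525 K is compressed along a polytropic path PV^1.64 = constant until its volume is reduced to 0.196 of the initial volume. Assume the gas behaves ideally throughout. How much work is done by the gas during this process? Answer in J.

-26900 J

V₁ = nRT₁/P₁ = 2.15×8.314×525/403 = 23.3 L.
Polytropic n=1.64: T₂ = T₁(V₁/V₂)^(n−1) = 525×(5.10)^0.64 = 1490 K; P₂ = P₁(V₁/V₂)^n = 5830 kPa.
W = (P₁V₁−P₂V₂)/(n−1) = (403×23.3−5830×4.56)/0.64 = -26900 J.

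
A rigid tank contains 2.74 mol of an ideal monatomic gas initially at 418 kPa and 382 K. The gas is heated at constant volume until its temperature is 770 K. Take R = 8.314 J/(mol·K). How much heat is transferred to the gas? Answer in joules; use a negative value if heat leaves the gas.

V₁ = nRT₁/P₁ = 2.74×8.314×382/418 = 20.8 L.
Isochoric: V stays 20.8 L; P/T = const ⇒ T₂ = 770 K, P₂ = 843 kPa.
W = 0 (no volume change).
ΔU = nCvΔT = 2.74×12.5×(770−382) = 13300 J.
Q = ΔU = 13300 J.

13300 J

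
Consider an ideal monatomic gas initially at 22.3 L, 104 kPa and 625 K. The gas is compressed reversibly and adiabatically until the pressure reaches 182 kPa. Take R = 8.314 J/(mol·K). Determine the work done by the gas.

-873 J

n = P₁V₁/(RT₁) = 104×22.3/(8.314×625) = 0.446 mol.
Adiabatic: T₂/T₁ = (P₂/P₁)^((γ−1)/γ) ⇒ T₂ = 625×(1.75)^0.400 = 782 K; V₂ = 15.9 L.
ΔU = nCvΔT = 0.446×12.5×(782−625) = 873 J.
Q = 0 for an adiabatic process, so W = −ΔU = -873 J.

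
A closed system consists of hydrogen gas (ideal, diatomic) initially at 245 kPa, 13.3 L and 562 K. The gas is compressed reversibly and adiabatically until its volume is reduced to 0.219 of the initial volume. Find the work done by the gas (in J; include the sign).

-6810 J

n = P₁V₁/(RT₁) = 245×13.3/(8.314×562) = 0.697 mol.
Adiabatic: TV^(γ−1) = const ⇒ T₂ = 562×(4.57)^0.400 = 1030 K; PV^γ = const ⇒ P₂ = 2050 kPa.
ΔU = nCvΔT = 0.697×20.8×(1030−562) = 6810 J.
Q = 0 for an adiabatic process, so W = −ΔU = -6810 J.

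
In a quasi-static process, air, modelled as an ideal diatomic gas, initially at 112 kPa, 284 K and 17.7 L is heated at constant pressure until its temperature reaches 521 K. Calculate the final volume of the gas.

32.5 L

Isobaric: P stays 112 kPa; V/T = const ⇒ T₂ = 521 K, V₂ = 32.5 L.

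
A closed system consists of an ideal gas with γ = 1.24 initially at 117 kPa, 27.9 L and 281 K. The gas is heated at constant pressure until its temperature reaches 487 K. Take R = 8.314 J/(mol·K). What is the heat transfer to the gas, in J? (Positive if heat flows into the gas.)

n = P₁V₁/(RT₁) = 117×27.9/(8.314×281) = 1.40 mol.
Isobaric: P stays 117 kPa; V/T = const ⇒ T₂ = 487 K, V₂ = 48.4 L.
W = PΔV = 117×(48.4−27.9) kPa·L = 2390 J.
ΔU = nCvΔT = 1.40×34.6×(487−281) = 9970 J.
Q = ΔU + W = nCpΔT = 12400 J.

12400 J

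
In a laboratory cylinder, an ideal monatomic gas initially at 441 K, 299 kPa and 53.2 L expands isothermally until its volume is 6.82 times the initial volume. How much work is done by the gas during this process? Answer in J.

n = P₁V₁/(RT₁) = 299×53.2/(8.314×441) = 4.34 mol.
Isothermal: T stays 441 K; PV = const ⇒ V₂ = 363 L, P₂ = 43.8 kPa.
W = nRT ln(V₂/V₁) = 4.34×8.314×441×ln(6.82) = 30500 J.

30500 J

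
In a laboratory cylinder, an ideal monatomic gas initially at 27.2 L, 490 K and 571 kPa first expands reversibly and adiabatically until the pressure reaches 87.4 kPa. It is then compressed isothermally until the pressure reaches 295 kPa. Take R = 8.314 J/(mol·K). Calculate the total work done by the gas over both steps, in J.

3380 J

n = P₁V₁/(RT₁) = 571×27.2/(8.314×490) = 3.81 mol.
Step 1 — Adiabatic: T₂/T₁ = (P₂/P₁)^((γ−1)/γ) ⇒ T₂ = 490×(0.153)^0.400 = 231 K; V₂ = 83.9 L.
ΔU = nCvΔT = 3.81×12.5×(231−490) = -12300 J.
Q = 0 for an adiabatic process, so W = −ΔU = 12300 J.
State after step 1: P = 87.4 kPa, V = 83.9 L, T = 231 K.
Step 2 — Isothermal: T stays 231 K; PV = const ⇒ V₂ = 24.9 L, P₂ = 295 kPa.
ΔU = 0 (ideal gas, T constant).
W = nRT ln(V₂/V₁) = 3.81×8.314×231×ln(0.296) = -8920 J.
Q = ΔU + W = -8920 J.
Net over both steps: W = 3380 J, Q = -8920 J, ΔU = -12300 J.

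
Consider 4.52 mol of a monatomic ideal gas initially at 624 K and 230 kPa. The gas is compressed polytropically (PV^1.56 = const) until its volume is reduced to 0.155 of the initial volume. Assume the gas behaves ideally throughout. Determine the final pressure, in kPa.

4220 kPa

V₁ = nRT₁/P₁ = 4.52×8.314×624/230 = 102 L.
Polytropic n=1.56: T₂ = T₁(V₁/V₂)^(n−1) = 624×(6.45)^0.56 = 1770 K; P₂ = P₁(V₁/V₂)^n = 4220 kPa.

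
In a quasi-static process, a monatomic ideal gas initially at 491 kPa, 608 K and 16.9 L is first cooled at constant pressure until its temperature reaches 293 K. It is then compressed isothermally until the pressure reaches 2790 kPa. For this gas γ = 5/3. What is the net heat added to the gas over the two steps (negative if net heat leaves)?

n = P₁V₁/(RT₁) = 491×16.9/(8.314×608) = 1.64 mol.
Step 1 — Isobaric: P stays 491 kPa; V/T = const ⇒ T₂ = 293 K, V₂ = 8.14 L.
W = PΔV = 491×(8.14−16.9) kPa·L = -4300 J.
ΔU = nCvΔT = 1.64×12.5×(293−608) = -6450 J.
Q = ΔU + W = nCpΔT = -10700 J.
State after step 1: P = 491 kPa, V = 8.14 L, T = 293 K.
Step 2 — Isothermal: T stays 293 K; PV = const ⇒ V₂ = 1.43 L, P₂ = 2790 kPa.
ΔU = 0 (ideal gas, T constant).
W = nRT ln(V₂/V₁) = 1.64×8.314×293×ln(0.176) = -6950 J.
Q = ΔU + W = -6950 J.
Net over both steps: W = -11200 J, Q = -17700 J, ΔU = -6450 J.

-17700 J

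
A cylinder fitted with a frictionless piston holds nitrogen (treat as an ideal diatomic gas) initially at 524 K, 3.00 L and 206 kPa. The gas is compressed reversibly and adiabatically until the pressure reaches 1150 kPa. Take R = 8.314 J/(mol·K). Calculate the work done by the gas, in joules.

-980 J

n = P₁V₁/(RT₁) = 206×3.00/(8.314×524) = 0.142 mol.
Adiabatic: T₂/T₁ = (P₂/P₁)^((γ−1)/γ) ⇒ T₂ = 524×(5.58)^0.286 = 856 K; V₂ = 0.878 L.
ΔU = nCvΔT = 0.142×20.8×(856−524) = 980 J.
Q = 0 for an adiabatic process, so W = −ΔU = -980 J.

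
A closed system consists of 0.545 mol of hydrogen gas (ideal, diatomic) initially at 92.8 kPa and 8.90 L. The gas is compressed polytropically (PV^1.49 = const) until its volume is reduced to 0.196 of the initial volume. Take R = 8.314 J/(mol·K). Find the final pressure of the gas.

1050 kPa

T₁ = P₁V₁/(nR) = 92.8×8.90/(0.545×8.314) = 182 K.
Polytropic n=1.49: T₂ = T₁(V₁/V₂)^(n−1) = 182×(5.10)^0.49 = 405 K; P₂ = P₁(V₁/V₂)^n = 1050 kPa.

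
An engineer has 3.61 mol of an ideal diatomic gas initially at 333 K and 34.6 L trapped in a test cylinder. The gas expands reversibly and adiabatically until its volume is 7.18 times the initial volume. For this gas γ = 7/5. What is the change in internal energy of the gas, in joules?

-13600 J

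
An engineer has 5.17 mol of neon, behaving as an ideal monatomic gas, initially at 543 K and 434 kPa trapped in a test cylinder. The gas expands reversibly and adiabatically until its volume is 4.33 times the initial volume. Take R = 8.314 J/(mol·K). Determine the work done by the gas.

21800 J

V₁ = nRT₁/P₁ = 5.17×8.314×543/434 = 53.8 L.
Adiabatic: TV^(γ−1) = const ⇒ T₂ = 543×(0.231)^0.667 = 204 K; PV^γ = const ⇒ P₂ = 37.7 kPa.
ΔU = nCvΔT = 5.17×12.5×(204−543) = -21800 J.
Q = 0 for an adiabatic process, so W = −ΔU = 21800 J.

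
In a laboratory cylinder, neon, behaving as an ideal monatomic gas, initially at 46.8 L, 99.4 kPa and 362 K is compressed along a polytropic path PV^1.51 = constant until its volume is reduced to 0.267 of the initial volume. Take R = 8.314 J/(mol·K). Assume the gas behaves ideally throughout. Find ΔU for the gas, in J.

n = P₁V₁/(RT₁) = 99.4×46.8/(8.314×362) = 1.55 mol.
Polytropic n=1.51: T₂ = T₁(V₁/V₂)^(n−1) = 362×(3.75)^0.51 = 710 K; P₂ = P₁(V₁/V₂)^n = 730 kPa.
For an ideal gas ΔU = nCvΔT with Cv = (3/2)R = 12.5 J/(mol·K).
ΔU = 1.55×12.5×(710−362) = 6710 J.

6710 J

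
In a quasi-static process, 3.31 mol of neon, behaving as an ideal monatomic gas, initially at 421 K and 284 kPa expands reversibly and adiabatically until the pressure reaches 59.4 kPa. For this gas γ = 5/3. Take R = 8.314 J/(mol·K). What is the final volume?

104 L

V₁ = nRT₁/P₁ = 3.31×8.314×421/284 = 40.8 L.
Adiabatic: T₂/T₁ = (P₂/P₁)^((γ−1)/γ) ⇒ T₂ = 421×(0.209)^0.400 = 225 K; V₂ = 104 L.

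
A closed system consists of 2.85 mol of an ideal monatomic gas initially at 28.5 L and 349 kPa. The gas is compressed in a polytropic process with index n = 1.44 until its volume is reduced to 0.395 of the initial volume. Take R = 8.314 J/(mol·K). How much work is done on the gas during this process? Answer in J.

11400 J

T₁ = P₁V₁/(nR) = 349×28.5/(2.85×8.314) = 420 K.
Polytropic n=1.44: T₂ = T₁(V₁/V₂)^(n−1) = 420×(2.53)^0.44 = 632 K; P₂ = P₁(V₁/V₂)^n = 1330 kPa.
W = (P₁V₁−P₂V₂)/(n−1) = (349×28.5−1330×11.3)/0.44 = -11400 J.
Work done on the gas = −W_by = 11400 J.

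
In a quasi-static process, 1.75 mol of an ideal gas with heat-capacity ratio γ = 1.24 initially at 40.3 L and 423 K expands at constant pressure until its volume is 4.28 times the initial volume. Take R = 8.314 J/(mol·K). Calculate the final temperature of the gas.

P₁ = nRT₁/V₁ = 1.75×8.314×423/40.3 = 153 kPa.
Isobaric: P stays 153 kPa; V/T = const ⇒ T₂ = 1810 K, V₂ = 172 L.

1810 K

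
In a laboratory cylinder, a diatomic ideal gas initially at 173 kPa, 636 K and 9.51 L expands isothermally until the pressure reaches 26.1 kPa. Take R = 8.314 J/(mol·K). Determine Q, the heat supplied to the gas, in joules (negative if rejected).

n = P₁V₁/(RT₁) = 173×9.51/(8.314×636) = 0.311 mol.
Isothermal: T stays 636 K; PV = const ⇒ V₂ = 63.0 L, P₂ = 26.1 kPa.
ΔU = 0 (ideal gas, T constant).
W = nRT ln(V₂/V₁) = 0.311×8.314×636×ln(6.63) = 3110 J.
Q = ΔU + W = 3110 J.

3110 J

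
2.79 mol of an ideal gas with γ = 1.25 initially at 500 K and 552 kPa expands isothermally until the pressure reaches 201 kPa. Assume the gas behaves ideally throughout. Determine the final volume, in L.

57.7 L

V₁ = nRT₁/P₁ = 2.79×8.314×500/552 = 21.0 L.
Isothermal: T stays 500 K; PV = const ⇒ V₂ = 57.7 L, P₂ = 201 kPa.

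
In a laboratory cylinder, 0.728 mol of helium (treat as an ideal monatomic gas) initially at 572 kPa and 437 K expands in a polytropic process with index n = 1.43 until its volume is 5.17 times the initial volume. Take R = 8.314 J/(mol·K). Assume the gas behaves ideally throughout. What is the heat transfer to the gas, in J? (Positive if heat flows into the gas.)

1110 J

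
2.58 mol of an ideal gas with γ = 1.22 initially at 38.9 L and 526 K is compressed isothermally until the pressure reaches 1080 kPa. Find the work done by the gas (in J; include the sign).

P₁ = nRT₁/V₁ = 2.58×8.314×526/38.9 = 290 kPa.
Isothermal: T stays 526 K; PV = const ⇒ V₂ = 10.4 L, P₂ = 1080 kPa.
W = nRT ln(V₂/V₁) = 2.58×8.314×526×ln(0.269) = -14800 J.

-14800 J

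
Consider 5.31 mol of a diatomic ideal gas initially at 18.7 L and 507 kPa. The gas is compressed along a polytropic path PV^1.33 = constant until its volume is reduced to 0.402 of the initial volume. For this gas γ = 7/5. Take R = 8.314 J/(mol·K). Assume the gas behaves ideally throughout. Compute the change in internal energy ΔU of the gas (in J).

8320 J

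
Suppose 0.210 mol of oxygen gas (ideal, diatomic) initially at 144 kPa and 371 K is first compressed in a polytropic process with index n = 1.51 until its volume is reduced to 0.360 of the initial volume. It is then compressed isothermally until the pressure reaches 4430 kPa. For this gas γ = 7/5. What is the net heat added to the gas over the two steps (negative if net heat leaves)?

-1820 J

V₁ = nRT₁/P₁ = 0.210×8.314×371/144 = 4.50 L.
Step 1 — Polytropic n=1.51: T₂ = T₁(V₁/V₂)^(n−1) = 371×(2.78)^0.51 = 625 K; P₂ = P₁(V₁/V₂)^n = 674 kPa.
W = (P₁V₁−P₂V₂)/(n−1) = (144×4.50−674×1.62)/0.51 = -868 J.
ΔU = nCvΔT = 0.210×20.8×(625−371) = 1110 J.
Q = ΔU + W = 239 J.
State after step 1: P = 674 kPa, V = 1.62 L, T = 625 K.
Step 2 — Isothermal: T stays 625 K; PV = const ⇒ V₂ = 0.246 L, P₂ = 4430 kPa.
ΔU = 0 (ideal gas, T constant).
W = nRT ln(V₂/V₁) = 0.210×8.314×625×ln(0.152) = -2050 J.
Q = ΔU + W = -2050 J.
Net over both steps: W = -2920 J, Q = -1820 J, ΔU = 1110 J.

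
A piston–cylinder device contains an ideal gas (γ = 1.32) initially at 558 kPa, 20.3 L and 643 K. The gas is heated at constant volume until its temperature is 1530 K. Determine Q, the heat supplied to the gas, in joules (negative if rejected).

48800 J

n = P₁V₁/(RT₁) = 558×20.3/(8.314×643) = 2.12 mol.
Isochoric: V stays 20.3 L; P/T = const ⇒ T₂ = 1530 K, P₂ = 1330 kPa.
W = 0 (no volume change).
ΔU = nCvΔT = 2.12×26.0×(1530−643) = 48800 J.
Q = ΔU = 48800 J.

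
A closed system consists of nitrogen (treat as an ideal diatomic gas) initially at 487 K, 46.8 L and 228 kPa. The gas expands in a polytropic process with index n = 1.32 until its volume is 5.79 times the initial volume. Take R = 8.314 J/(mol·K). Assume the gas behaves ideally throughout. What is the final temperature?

Polytropic n=1.32: T₂ = T₁(V₁/V₂)^(n−1) = 487×(0.173)^0.32 = 278 K; P₂ = P₁(V₁/V₂)^n = 22.4 kPa.

278 K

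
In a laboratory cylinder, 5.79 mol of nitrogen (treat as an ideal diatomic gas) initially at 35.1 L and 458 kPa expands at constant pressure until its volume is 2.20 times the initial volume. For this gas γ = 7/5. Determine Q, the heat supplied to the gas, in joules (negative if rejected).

67500 J

T₁ = P₁V₁/(nR) = 458×35.1/(5.79×8.314) = 334 K.
Isobaric: P stays 458 kPa; V/T = const ⇒ T₂ = 735 K, V₂ = 77.2 L.
W = PΔV = 458×(77.2−35.1) kPa·L = 19300 J.
ΔU = nCvΔT = 5.79×20.8×(735−334) = 48200 J.
Q = ΔU + W = nCpΔT = 67500 J.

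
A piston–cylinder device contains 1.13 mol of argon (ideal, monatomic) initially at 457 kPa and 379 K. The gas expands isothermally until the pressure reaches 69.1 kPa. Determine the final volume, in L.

V₁ = nRT₁/P₁ = 1.13×8.314×379/457 = 7.79 L.
Isothermal: T stays 379 K; PV = const ⇒ V₂ = 51.5 L, P₂ = 69.1 kPa.

51.5 L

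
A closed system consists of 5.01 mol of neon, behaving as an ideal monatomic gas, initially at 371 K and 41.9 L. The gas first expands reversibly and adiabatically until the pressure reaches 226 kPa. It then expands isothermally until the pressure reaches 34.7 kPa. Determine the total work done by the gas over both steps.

27900 J

P₁ = nRT₁/V₁ = 5.01×8.314×371/41.9 = 369 kPa.
Step 1 — Adiabatic: T₂/T₁ = (P₂/P₁)^((γ−1)/γ) ⇒ T₂ = 371×(0.613)^0.400 = 305 K; V₂ = 56.2 L.
ΔU = nCvΔT = 5.01×12.5×(305−371) = -4120 J.
Q = 0 for an adiabatic process, so W = −ΔU = 4120 J.
State after step 1: P = 226 kPa, V = 56.2 L, T = 305 K.
Step 2 — Isothermal: T stays 305 K; PV = const ⇒ V₂ = 366 L, P₂ = 34.7 kPa.
ΔU = 0 (ideal gas, T constant).
W = nRT ln(V₂/V₁) = 5.01×8.314×305×ln(6.51) = 23800 J.
Q = ΔU + W = 23800 J.
Net over both steps: W = 27900 J, Q = 23800 J, ΔU = -4120 J.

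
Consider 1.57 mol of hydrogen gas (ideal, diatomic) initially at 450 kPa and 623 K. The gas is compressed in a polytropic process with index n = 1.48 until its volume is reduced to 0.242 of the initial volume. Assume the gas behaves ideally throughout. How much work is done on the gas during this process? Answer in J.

V₁ = nRT₁/P₁ = 1.57×8.314×623/450 = 18.1 L.
Polytropic n=1.48: T₂ = T₁(V₁/V₂)^(n−1) = 623×(4.13)^0.48 = 1230 K; P₂ = P₁(V₁/V₂)^n = 3670 kPa.
W = (P₁V₁−P₂V₂)/(n−1) = (450×18.1−3670×4.37)/0.48 = -16500 J.
Work done on the gas = −W_by = 16500 J.

16500 J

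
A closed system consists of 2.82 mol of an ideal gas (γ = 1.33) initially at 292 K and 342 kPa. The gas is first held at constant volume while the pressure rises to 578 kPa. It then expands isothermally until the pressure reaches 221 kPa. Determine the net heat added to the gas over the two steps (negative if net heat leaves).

V₁ = nRT₁/P₁ = 2.82×8.314×292/342 = 20.0 L.
Step 1 — Isochoric: V stays 20.0 L; P/T = const ⇒ T₂ = 493 K, P₂ = 578 kPa.
W = 0 (no volume change).
ΔU = nCvΔT = 2.82×25.2×(493−292) = 14300 J.
Q = ΔU = 14300 J.
State after step 1: P = 578 kPa, V = 20.0 L, T = 493 K.
Step 2 — Isothermal: T stays 493 K; PV = const ⇒ V₂ = 52.4 L, P₂ = 221 kPa.
ΔU = 0 (ideal gas, T constant).
W = nRT ln(V₂/V₁) = 2.82×8.314×493×ln(2.62) = 11100 J.
Q = ΔU + W = 11100 J.
Net over both steps: W = 11100 J, Q = 25400 J, ΔU = 14300 J.

25400 J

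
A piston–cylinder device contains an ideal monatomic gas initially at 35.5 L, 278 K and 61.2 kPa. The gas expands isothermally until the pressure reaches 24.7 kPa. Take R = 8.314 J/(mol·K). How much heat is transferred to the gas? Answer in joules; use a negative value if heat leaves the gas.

1970 J

n = P₁V₁/(RT₁) = 61.2×35.5/(8.314×278) = 0.940 mol.
Isothermal: T stays 278 K; PV = const ⇒ V₂ = 88.0 L, P₂ = 24.7 kPa.
ΔU = 0 (ideal gas, T constant).
W = nRT ln(V₂/V₁) = 0.940×8.314×278×ln(2.48) = 1970 J.
Q = ΔU + W = 1970 J.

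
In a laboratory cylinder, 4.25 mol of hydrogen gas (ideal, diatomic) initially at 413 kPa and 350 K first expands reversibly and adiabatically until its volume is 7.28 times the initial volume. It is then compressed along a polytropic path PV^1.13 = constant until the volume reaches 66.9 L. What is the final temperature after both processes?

V₁ = nRT₁/P₁ = 4.25×8.314×350/413 = 29.9 L.
Step 1 — Adiabatic: TV^(γ−1) = const ⇒ T₂ = 350×(0.137)^0.400 = 158 K; PV^γ = const ⇒ P₂ = 25.6 kPa.
ΔU = nCvΔT = 4.25×20.8×(158−350) = -16900 J.
Q = 0 for an adiabatic process, so W = −ΔU = 16900 J.
State after step 1: P = 25.6 kPa, V = 218 L, T = 158 K.
Step 2 — Polytropic n=1.13: T₂ = T₁(V₁/V₂)^(n−1) = 158×(3.26)^0.13 = 184 K; P₂ = P₁(V₁/V₂)^n = 97.4 kPa.
W = (P₁V₁−P₂V₂)/(n−1) = (25.6×218−97.4×66.9)/0.13 = -7140 J.
ΔU = nCvΔT = 4.25×20.8×(184−158) = 2320 J.
Q = ΔU + W = -4820 J.
Net over both steps: W = 9810 J, Q = -4820 J, ΔU = -14600 J.

184 K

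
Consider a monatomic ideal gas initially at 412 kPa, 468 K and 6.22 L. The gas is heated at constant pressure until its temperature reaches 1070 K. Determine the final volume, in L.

Isobaric: P stays 412 kPa; V/T = const ⇒ T₂ = 1070 K, V₂ = 14.2 L.

14.2 L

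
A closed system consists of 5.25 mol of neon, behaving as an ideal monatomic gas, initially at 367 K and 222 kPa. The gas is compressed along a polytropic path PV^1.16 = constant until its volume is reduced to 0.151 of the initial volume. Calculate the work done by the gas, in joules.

-35400 J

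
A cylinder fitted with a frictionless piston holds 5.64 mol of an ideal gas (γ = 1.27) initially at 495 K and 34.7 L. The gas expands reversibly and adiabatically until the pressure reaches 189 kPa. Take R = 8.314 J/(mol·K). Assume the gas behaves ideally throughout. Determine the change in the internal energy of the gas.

-20300 J

P₁ = nRT₁/V₁ = 5.64×8.314×495/34.7 = 669 kPa.
Adiabatic: T₂/T₁ = (P₂/P₁)^((γ−1)/γ) ⇒ T₂ = 495×(0.283)^0.213 = 378 K; V₂ = 93.9 L.
For an ideal gas ΔU = nCvΔT with Cv = R/(γ−1) = 30.8 J/(mol·K).
ΔU = 5.64×30.8×(378−495) = -20300 J.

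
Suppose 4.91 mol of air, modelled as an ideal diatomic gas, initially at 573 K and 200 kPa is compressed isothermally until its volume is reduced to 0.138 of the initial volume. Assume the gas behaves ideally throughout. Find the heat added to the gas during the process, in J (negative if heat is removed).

-46300 J

V₁ = nRT₁/P₁ = 4.91×8.314×573/200 = 117 L.
Isothermal: T stays 573 K; PV = const ⇒ V₂ = 16.1 L, P₂ = 1450 kPa.
ΔU = 0 (ideal gas, T constant).
W = nRT ln(V₂/V₁) = 4.91×8.314×573×ln(0.138) = -46300 J.
Q = ΔU + W = -46300 J.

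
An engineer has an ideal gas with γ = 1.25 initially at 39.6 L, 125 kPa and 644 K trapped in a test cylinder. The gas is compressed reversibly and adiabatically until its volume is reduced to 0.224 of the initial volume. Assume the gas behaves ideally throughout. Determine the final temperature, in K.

936 K

Adiabatic: TV^(γ−1) = const ⇒ T₂ = 644×(4.46)^0.250 = 936 K; PV^γ = const ⇒ P₂ = 811 kPa.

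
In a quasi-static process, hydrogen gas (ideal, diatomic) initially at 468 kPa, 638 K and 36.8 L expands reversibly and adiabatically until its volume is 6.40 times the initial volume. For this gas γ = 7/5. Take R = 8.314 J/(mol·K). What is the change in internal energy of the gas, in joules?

n = P₁V₁/(RT₁) = 468×36.8/(8.314×638) = 3.25 mol.
Adiabatic: TV^(γ−1) = const ⇒ T₂ = 638×(0.156)^0.400 = 304 K; PV^γ = const ⇒ P₂ = 34.8 kPa.
For an ideal gas ΔU = nCvΔT with Cv = (5/2)R = 20.8 J/(mol·K).
ΔU = 3.25×20.8×(304−638) = -22600 J.

-22600 J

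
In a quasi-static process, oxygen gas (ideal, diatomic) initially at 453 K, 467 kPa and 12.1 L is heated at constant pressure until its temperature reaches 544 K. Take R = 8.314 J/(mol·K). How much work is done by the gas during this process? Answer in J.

n = P₁V₁/(RT₁) = 467×12.1/(8.314×453) = 1.50 mol.
Isobaric: P stays 467 kPa; V/T = const ⇒ T₂ = 544 K, V₂ = 14.5 L.
W = PΔV = 467×(14.5−12.1) kPa·L = 1140 J.

1140 J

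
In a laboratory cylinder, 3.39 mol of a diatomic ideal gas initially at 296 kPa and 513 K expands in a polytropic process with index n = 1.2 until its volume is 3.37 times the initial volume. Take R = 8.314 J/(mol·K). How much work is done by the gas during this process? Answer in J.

V₁ = nRT₁/P₁ = 3.39×8.314×513/296 = 48.8 L.
Polytropic n=1.2: T₂ = T₁(V₁/V₂)^(n−1) = 513×(0.297)^0.20 = 402 K; P₂ = P₁(V₁/V₂)^n = 68.9 kPa.
W = (P₁V₁−P₂V₂)/(n−1) = (296×48.8−68.9×165)/0.20 = 15600 J.

15600 J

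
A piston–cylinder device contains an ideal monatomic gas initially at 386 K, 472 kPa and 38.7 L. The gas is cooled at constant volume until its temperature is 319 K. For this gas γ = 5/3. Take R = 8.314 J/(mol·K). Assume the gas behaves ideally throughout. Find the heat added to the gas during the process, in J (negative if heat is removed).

n = P₁V₁/(RT₁) = 472×38.7/(8.314×386) = 5.69 mol.
Isochoric: V stays 38.7 L; P/T = const ⇒ T₂ = 319 K, P₂ = 390 kPa.
W = 0 (no volume change).
ΔU = nCvΔT = 5.69×12.5×(319−386) = -4760 J.
Q = ΔU = -4760 J.

-4760 J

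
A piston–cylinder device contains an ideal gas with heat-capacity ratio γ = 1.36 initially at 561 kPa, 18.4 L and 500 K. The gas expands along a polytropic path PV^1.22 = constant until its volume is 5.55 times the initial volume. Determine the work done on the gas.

-14700 J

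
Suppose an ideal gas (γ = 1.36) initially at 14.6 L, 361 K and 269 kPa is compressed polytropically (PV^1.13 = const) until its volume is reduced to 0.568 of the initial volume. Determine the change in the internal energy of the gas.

n = P₁V₁/(RT₁) = 269×14.6/(8.314×361) = 1.31 mol.
Polytropic n=1.13: T₂ = T₁(V₁/V₂)^(n−1) = 361×(1.76)^0.13 = 389 K; P₂ = P₁(V₁/V₂)^n = 510 kPa.
For an ideal gas ΔU = nCvΔT with Cv = R/(γ−1) = 23.1 J/(mol·K).
ΔU = 1.31×23.1×(389−361) = 832 J.

832 J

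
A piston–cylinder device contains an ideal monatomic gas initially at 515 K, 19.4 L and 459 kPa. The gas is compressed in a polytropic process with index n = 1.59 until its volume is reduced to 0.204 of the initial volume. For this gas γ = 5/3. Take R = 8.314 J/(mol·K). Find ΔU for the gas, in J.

20800 J

n = P₁V₁/(RT₁) = 459×19.4/(8.314×515) = 2.08 mol.
Polytropic n=1.59: T₂ = T₁(V₁/V₂)^(n−1) = 515×(4.90)^0.59 = 1320 K; P₂ = P₁(V₁/V₂)^n = 5750 kPa.
For an ideal gas ΔU = nCvΔT with Cv = (3/2)R = 12.5 J/(mol·K).
ΔU = 2.08×12.5×(1320−515) = 20800 J.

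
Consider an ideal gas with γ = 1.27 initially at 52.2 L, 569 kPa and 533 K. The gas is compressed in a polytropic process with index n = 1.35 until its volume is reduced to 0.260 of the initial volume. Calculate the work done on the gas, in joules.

51100 J

n = P₁V₁/(RT₁) = 569×52.2/(8.314×533) = 6.70 mol.
Polytropic n=1.35: T₂ = T₁(V₁/V₂)^(n−1) = 533×(3.85)^0.35 = 854 K; P₂ = P₁(V₁/V₂)^n = 3510 kPa.
W = (P₁V₁−P₂V₂)/(n−1) = (569×52.2−3510×13.6)/0.35 = -51100 J.
Work done on the gas = −W_by = 51100 J.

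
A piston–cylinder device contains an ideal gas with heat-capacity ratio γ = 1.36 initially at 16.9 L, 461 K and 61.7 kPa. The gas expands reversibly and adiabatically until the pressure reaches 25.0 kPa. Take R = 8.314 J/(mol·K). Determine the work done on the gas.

-616 J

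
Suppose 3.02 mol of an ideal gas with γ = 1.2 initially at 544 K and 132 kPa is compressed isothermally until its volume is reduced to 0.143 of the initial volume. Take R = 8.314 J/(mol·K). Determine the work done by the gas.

V₁ = nRT₁/P₁ = 3.02×8.314×544/132 = 103 L.
Isothermal: T stays 544 K; PV = const ⇒ V₂ = 14.8 L, P₂ = 923 kPa.
W = nRT ln(V₂/V₁) = 3.02×8.314×544×ln(0.143) = -26600 J.

-26600 J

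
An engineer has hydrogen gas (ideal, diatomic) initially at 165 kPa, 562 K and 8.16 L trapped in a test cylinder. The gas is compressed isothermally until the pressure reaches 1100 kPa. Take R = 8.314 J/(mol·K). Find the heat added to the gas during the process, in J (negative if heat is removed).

-2550 J

n = P₁V₁/(RT₁) = 165×8.16/(8.314×562) = 0.288 mol.
Isothermal: T stays 562 K; PV = const ⇒ V₂ = 1.22 L, P₂ = 1100 kPa.
ΔU = 0 (ideal gas, T constant).
W = nRT ln(V₂/V₁) = 0.288×8.314×562×ln(0.150) = -2550 J.
Q = ΔU + W = -2550 J.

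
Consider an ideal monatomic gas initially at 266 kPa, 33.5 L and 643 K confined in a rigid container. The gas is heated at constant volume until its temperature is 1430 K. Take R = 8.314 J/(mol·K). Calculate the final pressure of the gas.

592 kPa

Isochoric: V stays 33.5 L; P/T = const ⇒ T₂ = 1430 K, P₂ = 592 kPa.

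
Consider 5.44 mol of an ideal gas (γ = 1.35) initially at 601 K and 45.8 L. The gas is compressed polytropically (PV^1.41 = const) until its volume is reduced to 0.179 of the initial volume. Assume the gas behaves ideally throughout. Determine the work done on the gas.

P₁ = nRT₁/V₁ = 5.44×8.314×601/45.8 = 593 kPa.
Polytropic n=1.41: T₂ = T₁(V₁/V₂)^(n−1) = 601×(5.59)^0.41 = 1220 K; P₂ = P₁(V₁/V₂)^n = 6710 kPa.
W = (P₁V₁−P₂V₂)/(n−1) = (593×45.8−6710×8.20)/0.41 = -67900 J.
Work done on the gas = −W_by = 67900 J.

67900 J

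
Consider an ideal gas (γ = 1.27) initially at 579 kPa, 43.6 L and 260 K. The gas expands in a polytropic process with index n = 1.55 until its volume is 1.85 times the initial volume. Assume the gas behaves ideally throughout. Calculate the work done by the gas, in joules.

13200 J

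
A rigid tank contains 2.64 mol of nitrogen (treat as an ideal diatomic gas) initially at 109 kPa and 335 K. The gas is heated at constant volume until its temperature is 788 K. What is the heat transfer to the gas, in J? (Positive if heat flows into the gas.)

V₁ = nRT₁/P₁ = 2.64×8.314×335/109 = 67.5 L.
Isochoric: V stays 67.5 L; P/T = const ⇒ T₂ = 788 K, P₂ = 256 kPa.
W = 0 (no volume change).
ΔU = nCvΔT = 2.64×20.8×(788−335) = 24900 J.
Q = ΔU = 24900 J.

24900 J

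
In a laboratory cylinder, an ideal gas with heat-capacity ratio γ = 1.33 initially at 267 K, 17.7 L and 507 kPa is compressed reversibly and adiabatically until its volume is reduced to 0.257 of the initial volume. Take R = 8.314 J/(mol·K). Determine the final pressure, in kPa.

Adiabatic: TV^(γ−1) = const ⇒ T₂ = 267×(3.89)^0.330 = 418 K; PV^γ = const ⇒ P₂ = 3090 kPa.

3090 kPa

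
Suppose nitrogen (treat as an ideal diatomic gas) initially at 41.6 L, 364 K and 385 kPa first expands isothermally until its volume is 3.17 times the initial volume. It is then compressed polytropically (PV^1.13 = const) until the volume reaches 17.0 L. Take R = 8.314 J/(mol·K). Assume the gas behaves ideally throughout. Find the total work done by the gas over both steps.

-19100 J

n = P₁V₁/(RT₁) = 385×41.6/(8.314×364) = 5.29 mol.
Step 1 — Isothermal: T stays 364 K; PV = const ⇒ V₂ = 132 L, P₂ = 121 kPa.
ΔU = 0 (ideal gas, T constant).
W = nRT ln(V₂/V₁) = 5.29×8.314×364×ln(3.17) = 18500 J.
Q = ΔU + W = 18500 J.
State after step 1: P = 121 kPa, V = 132 L, T = 364 K.
Step 2 — Polytropic n=1.13: T₂ = T₁(V₁/V₂)^(n−1) = 364×(7.76)^0.13 = 475 K; P₂ = P₁(V₁/V₂)^n = 1230 kPa.
W = (P₁V₁−P₂V₂)/(n−1) = (121×132−1230×17.0)/0.13 = -37600 J.
ΔU = nCvΔT = 5.29×20.8×(475−364) = 12200 J.
Q = ΔU + W = -25400 J.
Net over both steps: W = -19100 J, Q = -6900 J, ΔU = 12200 J.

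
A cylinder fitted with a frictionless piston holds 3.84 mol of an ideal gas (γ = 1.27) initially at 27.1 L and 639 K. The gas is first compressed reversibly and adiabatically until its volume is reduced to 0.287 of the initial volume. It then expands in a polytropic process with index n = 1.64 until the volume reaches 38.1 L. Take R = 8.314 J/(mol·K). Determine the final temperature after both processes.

324 K

P₁ = nRT₁/V₁ = 3.84×8.314×639/27.1 = 753 kPa.
Step 1 — Adiabatic: TV^(γ−1) = const ⇒ T₂ = 639×(3.48)^0.270 = 895 K; PV^γ = const ⇒ P₂ = 3670 kPa.
ΔU = nCvΔT = 3.84×30.8×(895−639) = 30300 J.
Q = 0 for an adiabatic process, so W = −ΔU = -30300 J.
State after step 1: P = 3670 kPa, V = 7.78 L, T = 895 K.
Step 2 — Polytropic n=1.64: T₂ = T₁(V₁/V₂)^(n−1) = 895×(0.204)^0.64 = 324 K; P₂ = P₁(V₁/V₂)^n = 271 kPa.
W = (P₁V₁−P₂V₂)/(n−1) = (3670×7.78−271×38.1)/0.64 = 28500 J.
ΔU = nCvΔT = 3.84×30.8×(324−895) = -67600 J.
Q = ΔU + W = -39100 J.
Net over both steps: W = -1780 J, Q = -39100 J, ΔU = -37300 J.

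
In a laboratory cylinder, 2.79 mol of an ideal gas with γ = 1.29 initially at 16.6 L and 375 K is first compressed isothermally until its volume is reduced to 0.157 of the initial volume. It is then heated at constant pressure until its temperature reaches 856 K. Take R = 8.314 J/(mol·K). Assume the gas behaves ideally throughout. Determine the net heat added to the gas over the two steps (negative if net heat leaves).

33500 J

P₁ = nRT₁/V₁ = 2.79×8.314×375/16.6 = 524 kPa.
Step 1 — Isothermal: T stays 375 K; PV = const ⇒ V₂ = 2.61 L, P₂ = 3340 kPa.
ΔU = 0 (ideal gas, T constant).
W = nRT ln(V₂/V₁) = 2.79×8.314×375×ln(0.157) = -16100 J.
Q = ΔU + W = -16100 J.
State after step 1: P = 3340 kPa, V = 2.61 L, T = 375 K.
Step 2 — Isobaric: P stays 3340 kPa; V/T = const ⇒ T₂ = 856 K, V₂ = 5.95 L.
W = PΔV = 3340×(5.95−2.61) kPa·L = 11200 J.
ΔU = nCvΔT = 2.79×28.7×(856−375) = 38500 J.
Q = ΔU + W = nCpΔT = 49600 J.
Net over both steps: W = -4950 J, Q = 33500 J, ΔU = 38500 J.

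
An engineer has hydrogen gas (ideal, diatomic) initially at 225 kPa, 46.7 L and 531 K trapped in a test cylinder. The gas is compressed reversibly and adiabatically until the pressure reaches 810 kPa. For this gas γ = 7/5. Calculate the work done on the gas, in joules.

n = P₁V₁/(RT₁) = 225×46.7/(8.314×531) = 2.38 mol.
Adiabatic: T₂/T₁ = (P₂/P₁)^((γ−1)/γ) ⇒ T₂ = 531×(3.60)^0.286 = 766 K; V₂ = 18.7 L.
ΔU = nCvΔT = 2.38×20.8×(766−531) = 11600 J.
Q = 0 for an adiabatic process, so W = −ΔU = -11600 J.
Work done on the gas = −W_by = 11600 J.

11600 J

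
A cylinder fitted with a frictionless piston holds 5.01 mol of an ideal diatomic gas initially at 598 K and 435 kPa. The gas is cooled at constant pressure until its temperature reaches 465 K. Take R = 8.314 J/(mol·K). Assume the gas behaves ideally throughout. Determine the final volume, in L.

V₁ = nRT₁/P₁ = 5.01×8.314×598/435 = 57.3 L.
Isobaric: P stays 435 kPa; V/T = const ⇒ T₂ = 465 K, V₂ = 44.5 L.

44.5 L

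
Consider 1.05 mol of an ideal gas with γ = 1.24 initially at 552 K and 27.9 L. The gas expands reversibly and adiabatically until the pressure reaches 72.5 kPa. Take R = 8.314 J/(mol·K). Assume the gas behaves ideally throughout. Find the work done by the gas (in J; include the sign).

P₁ = nRT₁/V₁ = 1.05×8.314×552/27.9 = 173 kPa.
Adiabatic: T₂/T₁ = (P₂/P₁)^((γ−1)/γ) ⇒ T₂ = 552×(0.420)^0.194 = 467 K; V₂ = 56.2 L.
ΔU = nCvΔT = 1.05×34.6×(467−552) = -3110 J.
Q = 0 for an adiabatic process, so W = −ΔU = 3110 J.

3110 J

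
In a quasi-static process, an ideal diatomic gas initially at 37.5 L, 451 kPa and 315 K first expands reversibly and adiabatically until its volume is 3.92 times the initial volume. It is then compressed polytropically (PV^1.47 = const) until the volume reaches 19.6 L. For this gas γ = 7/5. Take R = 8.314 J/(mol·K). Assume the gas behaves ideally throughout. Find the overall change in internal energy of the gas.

20800 J

n = P₁V₁/(RT₁) = 451×37.5/(8.314×315) = 6.46 mol.
Step 1 — Adiabatic: TV^(γ−1) = const ⇒ T₂ = 315×(0.255)^0.400 = 182 K; PV^γ = const ⇒ P₂ = 66.6 kPa.
ΔU = nCvΔT = 6.46×20.8×(182−315) = -17800 J.
Q = 0 for an adiabatic process, so W = −ΔU = 17800 J.
State after step 1: P = 66.6 kPa, V = 147 L, T = 182 K.
Step 2 — Polytropic n=1.47: T₂ = T₁(V₁/V₂)^(n−1) = 182×(7.50)^0.47 = 470 K; P₂ = P₁(V₁/V₂)^n = 1290 kPa.
W = (P₁V₁−P₂V₂)/(n−1) = (66.6×147−1290×19.6)/0.47 = -32900 J.
ΔU = nCvΔT = 6.46×20.8×(470−182) = 38600 J.
Q = ΔU + W = 5750 J.
Net over both steps: W = -15100 J, Q = 5750 J, ΔU = 20800 J.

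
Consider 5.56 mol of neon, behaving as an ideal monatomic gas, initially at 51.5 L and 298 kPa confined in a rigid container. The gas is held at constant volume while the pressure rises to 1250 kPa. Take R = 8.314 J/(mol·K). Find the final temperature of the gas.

T₁ = P₁V₁/(nR) = 298×51.5/(5.56×8.314) = 332 K.
Isochoric: V stays 51.5 L; P/T = const ⇒ T₂ = 1390 K, P₂ = 1250 kPa.

1390 K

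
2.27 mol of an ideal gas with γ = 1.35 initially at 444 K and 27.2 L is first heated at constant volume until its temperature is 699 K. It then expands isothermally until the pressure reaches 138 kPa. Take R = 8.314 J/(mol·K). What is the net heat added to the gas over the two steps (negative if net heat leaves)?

30300 J

P₁ = nRT₁/V₁ = 2.27×8.314×444/27.2 = 308 kPa.
Step 1 — Isochoric: V stays 27.2 L; P/T = const ⇒ T₂ = 699 K, P₂ = 485 kPa.
W = 0 (no volume change).
ΔU = nCvΔT = 2.27×23.8×(699−444) = 13800 J.
Q = ΔU = 13800 J.
State after step 1: P = 485 kPa, V = 27.2 L, T = 699 K.
Step 2 — Isothermal: T stays 699 K; PV = const ⇒ V₂ = 95.6 L, P₂ = 138 kPa.
ΔU = 0 (ideal gas, T constant).
W = nRT ln(V₂/V₁) = 2.27×8.314×699×ln(3.51) = 16600 J.
Q = ΔU + W = 16600 J.
Net over both steps: W = 16600 J, Q = 30300 J, ΔU = 13800 J.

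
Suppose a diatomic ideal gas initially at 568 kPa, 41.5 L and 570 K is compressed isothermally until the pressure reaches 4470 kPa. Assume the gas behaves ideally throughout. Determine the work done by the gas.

n = P₁V₁/(RT₁) = 568×41.5/(8.314×570) = 4.97 mol.
Isothermal: T stays 570 K; PV = const ⇒ V₂ = 5.27 L, P₂ = 4470 kPa.
W = nRT ln(V₂/V₁) = 4.97×8.314×570×ln(0.127) = -48600 J.

-48600 J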